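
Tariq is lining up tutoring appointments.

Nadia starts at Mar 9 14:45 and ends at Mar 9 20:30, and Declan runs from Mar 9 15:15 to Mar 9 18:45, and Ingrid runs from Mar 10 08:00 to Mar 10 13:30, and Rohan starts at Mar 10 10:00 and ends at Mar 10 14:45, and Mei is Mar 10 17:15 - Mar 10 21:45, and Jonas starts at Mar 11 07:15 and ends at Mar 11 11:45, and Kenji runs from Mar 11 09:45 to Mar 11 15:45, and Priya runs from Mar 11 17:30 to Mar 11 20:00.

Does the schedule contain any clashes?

Two intervals overlap when each starts before the other ends.
Sorted by start: Nadia, Declan, Ingrid, Rohan, Mei, Jonas, Kenji, Priya.
Declan starts before Nadia ends → Nadia and Declan overlap.
That's a conflict, so the schedule is not conflict-free.

Yes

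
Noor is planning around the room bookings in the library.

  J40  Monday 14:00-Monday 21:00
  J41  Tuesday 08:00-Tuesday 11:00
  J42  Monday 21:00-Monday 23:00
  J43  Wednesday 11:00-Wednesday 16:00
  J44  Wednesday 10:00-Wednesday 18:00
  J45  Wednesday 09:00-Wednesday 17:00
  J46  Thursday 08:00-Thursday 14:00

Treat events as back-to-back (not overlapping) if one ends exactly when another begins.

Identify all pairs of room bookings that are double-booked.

Sorted by start: J40, J42, J41, J45, J44, J43, J46.
J42 starts exactly when J40 ends (back-to-back, no overlap) — done with J40.
J41 starts after J42 ends — done with J42.
J45 starts after J41 ends — done with J41.
J44 starts before J45 ends → J45 and J44 overlap.
J43 starts before J45 ends → J45 and J43 overlap.
J46 starts after J45 ends.
J43 starts before J44 ends → J44 and J43 overlap.
J46 starts after J44 ends.
J46 starts after J43 ends.

J43 & J44, J43 & J45, J44 & J45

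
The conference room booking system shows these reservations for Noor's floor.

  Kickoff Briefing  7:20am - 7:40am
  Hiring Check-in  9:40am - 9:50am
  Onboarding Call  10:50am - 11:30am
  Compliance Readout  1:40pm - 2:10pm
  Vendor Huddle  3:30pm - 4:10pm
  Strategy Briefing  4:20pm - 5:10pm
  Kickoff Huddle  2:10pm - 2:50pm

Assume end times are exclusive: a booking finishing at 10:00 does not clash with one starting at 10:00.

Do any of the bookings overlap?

Sorted by start: Kickoff Briefing, Hiring Check-in, Onboarding Call, Compliance Readout, Kickoff Huddle, Vendor Huddle, Strategy Briefing.
Hiring Check-in starts after Kickoff Briefing ends — done with Kickoff Briefing.
Onboarding Call starts after Hiring Check-in ends — done with Hiring Check-in.
Compliance Readout starts after Onboarding Call ends — done with Onboarding Call.
Kickoff Huddle starts exactly when Compliance Readout ends (back-to-back, no overlap) — done with Compliance Readout.
Vendor Huddle starts after Kickoff Huddle ends — done with Kickoff Huddle.
Strategy Briefing starts after Vendor Huddle ends.
Every pair is clear; the schedule has no overlaps.

No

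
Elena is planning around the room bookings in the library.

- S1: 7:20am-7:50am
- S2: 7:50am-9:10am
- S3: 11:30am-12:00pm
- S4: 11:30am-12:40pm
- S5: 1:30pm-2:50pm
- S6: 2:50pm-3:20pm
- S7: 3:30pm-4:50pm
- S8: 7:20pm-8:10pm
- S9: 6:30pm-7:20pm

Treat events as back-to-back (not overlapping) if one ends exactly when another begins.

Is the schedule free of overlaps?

Sorted by start: S1, S2, S3, S4, S5, S6, S7, S9, S8.
S2 starts exactly when S1 ends (back-to-back, no overlap), so S1 has no further overlaps.
S3 starts after S2 ends, so S2 has no further overlaps.
S4 starts before S3 ends → S3 and S4 overlap.
That's a conflict, so the schedule is not conflict-free.

No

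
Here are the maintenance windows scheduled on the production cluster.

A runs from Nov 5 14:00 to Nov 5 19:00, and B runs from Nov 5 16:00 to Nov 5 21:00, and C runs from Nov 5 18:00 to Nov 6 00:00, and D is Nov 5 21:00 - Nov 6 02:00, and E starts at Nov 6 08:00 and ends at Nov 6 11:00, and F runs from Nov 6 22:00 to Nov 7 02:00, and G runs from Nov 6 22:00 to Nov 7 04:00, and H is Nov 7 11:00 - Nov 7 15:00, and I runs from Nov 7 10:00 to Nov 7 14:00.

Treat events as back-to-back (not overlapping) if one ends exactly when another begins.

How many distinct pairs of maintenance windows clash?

6

Sorted by start: A, B, C, D, E, F, G, I, H.
B starts before A ends → A and B overlap.
C starts before A ends → A and C overlap.
D starts after A ends, so nothing later overlaps A either.
C starts before B ends → B and C overlap.
D starts exactly when B ends (back-to-back, no overlap), so nothing later overlaps B either.
D starts before C ends → C and D overlap.
E starts after C ends, so nothing later overlaps C either.
E starts after D ends, so nothing later overlaps D either.
F starts after E ends, so nothing later overlaps E either.
G starts before F ends → F and G overlap.
I starts after F ends, so nothing later overlaps F either.
I starts after G ends, so nothing later overlaps G either.
H starts before I ends → I and H overlap.
Overlapping pairs: A & B, A & C, B & C, C & D, F & G, H & I — 6 in total.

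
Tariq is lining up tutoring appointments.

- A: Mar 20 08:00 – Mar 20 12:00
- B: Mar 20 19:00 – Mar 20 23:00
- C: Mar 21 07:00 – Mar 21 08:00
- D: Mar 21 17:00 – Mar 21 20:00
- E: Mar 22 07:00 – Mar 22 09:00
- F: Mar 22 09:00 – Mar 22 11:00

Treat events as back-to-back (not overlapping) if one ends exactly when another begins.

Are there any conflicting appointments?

No

Sorted by start: A, B, C, D, E, F.
B starts after A ends, so A has no further overlaps.
C starts after B ends, so B has no further overlaps.
D starts after C ends, so C has no further overlaps.
E starts after D ends, so D has no further overlaps.
F starts exactly when E ends (back-to-back, no overlap).
Every pair is clear; the schedule has no overlaps.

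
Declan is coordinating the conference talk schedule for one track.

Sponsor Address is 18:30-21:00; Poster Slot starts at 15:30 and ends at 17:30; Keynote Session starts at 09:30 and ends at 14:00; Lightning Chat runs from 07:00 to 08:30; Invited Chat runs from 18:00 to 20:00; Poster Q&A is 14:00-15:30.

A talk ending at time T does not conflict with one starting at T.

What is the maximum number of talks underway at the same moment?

Walk through starts and ends in time order (an end at T is processed before a start at T):
07:00 start Lightning Chat → 1
08:30 end Lightning Chat → 0
09:30 start Keynote Session → 1
14:00 end Keynote Session → 0
14:00 start Poster Q&A → 1
15:30 end Poster Q&A → 0
15:30 start Poster Slot → 1
17:30 end Poster Slot → 0
18:00 start Invited Chat → 1
18:30 start Sponsor Address → 2
20:00 end Invited Chat → 1
21:00 end Sponsor Address → 0
Peak is 2, at 18:30 (Invited Chat, Sponsor Address).

2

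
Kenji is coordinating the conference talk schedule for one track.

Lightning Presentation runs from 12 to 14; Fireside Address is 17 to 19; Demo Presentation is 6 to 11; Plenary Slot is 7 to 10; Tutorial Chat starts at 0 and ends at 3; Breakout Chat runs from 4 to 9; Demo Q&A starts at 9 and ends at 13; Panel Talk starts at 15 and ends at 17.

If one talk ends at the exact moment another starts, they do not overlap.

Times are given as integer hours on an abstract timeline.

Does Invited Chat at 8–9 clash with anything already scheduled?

Tutorial Chat: ends 3 at or before Invited Chat starts 8 → clear.
Breakout Chat: starts 4 before Invited Chat ends 9, and ends 9 after Invited Chat starts 8 → overlap.
Demo Presentation: starts 6 before Invited Chat ends 9, and ends 11 after Invited Chat starts 8 → overlap.
Plenary Slot: starts 7 before Invited Chat ends 9, and ends 10 after Invited Chat starts 8 → overlap.
Demo Q&A: starts 9 at or after Invited Chat ends 9 → clear.
Lightning Presentation: starts 12 at or after Invited Chat ends 9 → clear.
Panel Talk: starts 15 at or after Invited Chat ends 9 → clear.
Fireside Address: starts 17 at or after Invited Chat ends 9 → clear.
Invited Chat overlaps Plenary Slot, Breakout Chat, Demo Presentation.

Yes — it overlaps Breakout Chat, Demo Presentation, Plenary Slot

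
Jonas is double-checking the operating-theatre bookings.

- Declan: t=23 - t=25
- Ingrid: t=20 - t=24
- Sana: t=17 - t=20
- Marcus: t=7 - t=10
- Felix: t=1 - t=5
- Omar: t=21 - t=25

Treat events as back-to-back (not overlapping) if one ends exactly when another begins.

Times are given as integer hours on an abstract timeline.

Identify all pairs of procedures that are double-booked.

Declan & Ingrid, Declan & Omar, Ingrid & Omar

Check each pair: they overlap iff neither finishes before the other starts.
Sorted by start: Felix, Marcus, Sana, Ingrid, Omar, Declan.
Marcus starts after Felix ends, so nothing later overlaps Felix either.
Sana starts after Marcus ends, so nothing later overlaps Marcus either.
Ingrid starts exactly when Sana ends (back-to-back, no overlap), so nothing later overlaps Sana either.
Omar starts before Ingrid ends → Ingrid and Omar overlap.
Declan starts before Ingrid ends → Ingrid and Declan overlap.
Declan starts before Omar ends → Omar and Declan overlap.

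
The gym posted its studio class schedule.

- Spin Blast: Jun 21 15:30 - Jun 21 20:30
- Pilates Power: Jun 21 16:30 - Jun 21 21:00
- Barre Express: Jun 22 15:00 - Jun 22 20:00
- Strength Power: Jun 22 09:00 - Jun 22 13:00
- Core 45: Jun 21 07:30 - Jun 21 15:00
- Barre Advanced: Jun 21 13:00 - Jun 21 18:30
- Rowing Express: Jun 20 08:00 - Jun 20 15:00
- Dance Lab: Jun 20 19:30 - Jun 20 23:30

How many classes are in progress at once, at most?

Walk through starts and ends in time order (an end at T is processed before a start at T):
Jun 20 08:00 start Rowing Express → 1
Jun 20 15:00 end Rowing Express → 0
Jun 20 19:30 start Dance Lab → 1
Jun 20 23:30 end Dance Lab → 0
Jun 21 07:30 start Core 45 → 1
Jun 21 13:00 start Barre Advanced → 2
Jun 21 15:00 end Core 45 → 1
Jun 21 15:30 start Spin Blast → 2
Jun 21 16:30 start Pilates Power → 3
Jun 21 18:30 end Barre Advanced → 2
Jun 21 20:30 end Spin Blast → 1
Jun 21 21:00 end Pilates Power → 0
Jun 22 09:00 start Strength Power → 1
Jun 22 13:00 end Strength Power → 0
Jun 22 15:00 start Barre Express → 1
Jun 22 20:00 end Barre Express → 0
Peak is 3, at Jun 21 16:30 (Barre Advanced, Pilates Power, Spin Blast).

3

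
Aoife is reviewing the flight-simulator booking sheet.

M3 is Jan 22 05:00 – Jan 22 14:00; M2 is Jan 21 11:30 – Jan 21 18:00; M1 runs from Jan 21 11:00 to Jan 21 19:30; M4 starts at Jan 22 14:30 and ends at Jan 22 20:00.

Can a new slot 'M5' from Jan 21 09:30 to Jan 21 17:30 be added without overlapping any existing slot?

No — it overlaps M1, M2

M1: starts Jan 21 11:00 before M5 ends Jan 21 17:30, and ends Jan 21 19:30 after M5 starts Jan 21 09:30 → overlap.
M2: starts Jan 21 11:30 before M5 ends Jan 21 17:30, and ends Jan 21 18:00 after M5 starts Jan 21 09:30 → overlap.
M3: starts Jan 22 05:00 at or after M5 ends Jan 21 17:30 → clear.
M4: starts Jan 22 14:30 at or after M5 ends Jan 21 17:30 → clear.
M5 overlaps M1, M2.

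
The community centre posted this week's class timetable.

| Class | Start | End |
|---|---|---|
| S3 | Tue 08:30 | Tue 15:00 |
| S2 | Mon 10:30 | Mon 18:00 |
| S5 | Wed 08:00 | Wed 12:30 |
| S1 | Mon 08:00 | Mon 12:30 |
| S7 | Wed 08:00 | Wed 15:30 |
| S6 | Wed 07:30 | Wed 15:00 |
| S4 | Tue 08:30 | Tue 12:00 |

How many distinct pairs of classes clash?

Two intervals overlap when each starts before the other ends.
Sorted by start: S1, S2, S3, S4, S6, S5, S7.
S2 starts before S1 ends → S1 and S2 overlap.
S3 starts after S1 ends, so S1 has no further overlaps.
S3 starts after S2 ends, so S2 has no further overlaps.
S4 starts before S3 ends → S3 and S4 overlap.
S6 starts after S3 ends, so S3 has no further overlaps.
S6 starts after S4 ends, so S4 has no further overlaps.
S5 starts before S6 ends → S6 and S5 overlap.
S7 starts before S6 ends → S6 and S7 overlap.
S7 starts before S5 ends → S5 and S7 overlap.
Overlapping pairs: S1 & S2, S3 & S4, S5 & S6, S5 & S7, S6 & S7 — 5 in total.

5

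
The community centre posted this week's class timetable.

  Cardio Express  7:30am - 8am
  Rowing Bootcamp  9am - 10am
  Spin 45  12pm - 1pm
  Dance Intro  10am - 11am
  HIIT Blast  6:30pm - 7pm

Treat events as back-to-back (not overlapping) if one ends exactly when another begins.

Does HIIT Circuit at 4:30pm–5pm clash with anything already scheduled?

No — it doesn't clash with anything

Cardio Express: ends 8am at or before HIIT Circuit starts 4:30pm → clear.
Rowing Bootcamp: ends 10am at or before HIIT Circuit starts 4:30pm → clear.
Dance Intro: ends 11am at or before HIIT Circuit starts 4:30pm → clear.
Spin 45: ends 1pm at or before HIIT Circuit starts 4:30pm → clear.
HIIT Blast: starts 6:30pm at or after HIIT Circuit ends 5pm → clear.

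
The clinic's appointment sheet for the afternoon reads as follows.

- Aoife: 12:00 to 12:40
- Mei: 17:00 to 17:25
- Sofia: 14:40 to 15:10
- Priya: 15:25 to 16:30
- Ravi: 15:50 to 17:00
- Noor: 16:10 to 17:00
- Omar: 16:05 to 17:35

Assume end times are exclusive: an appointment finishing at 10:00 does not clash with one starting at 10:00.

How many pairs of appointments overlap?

Check each pair: they overlap iff neither finishes before the other starts.
Sorted by start: Aoife, Sofia, Priya, Ravi, Omar, Noor, Mei.
Sofia starts after Aoife ends, so nothing later overlaps Aoife either.
Priya starts after Sofia ends, so nothing later overlaps Sofia either.
Ravi starts before Priya ends → Priya and Ravi overlap.
Omar starts before Priya ends → Priya and Omar overlap.
Noor starts before Priya ends → Priya and Noor overlap.
Mei starts after Priya ends.
Omar starts before Ravi ends → Ravi and Omar overlap.
Noor starts before Ravi ends → Ravi and Noor overlap.
Mei starts exactly when Ravi ends (back-to-back, no overlap).
Noor starts before Omar ends → Omar and Noor overlap.
Mei starts before Omar ends → Omar and Mei overlap.
Mei starts exactly when Noor ends (back-to-back, no overlap).
Overlapping pairs: Mei & Omar, Noor & Omar, Noor & Priya, Noor & Ravi, Omar & Priya, Omar & Ravi, Priya & Ravi — 7 in total.

7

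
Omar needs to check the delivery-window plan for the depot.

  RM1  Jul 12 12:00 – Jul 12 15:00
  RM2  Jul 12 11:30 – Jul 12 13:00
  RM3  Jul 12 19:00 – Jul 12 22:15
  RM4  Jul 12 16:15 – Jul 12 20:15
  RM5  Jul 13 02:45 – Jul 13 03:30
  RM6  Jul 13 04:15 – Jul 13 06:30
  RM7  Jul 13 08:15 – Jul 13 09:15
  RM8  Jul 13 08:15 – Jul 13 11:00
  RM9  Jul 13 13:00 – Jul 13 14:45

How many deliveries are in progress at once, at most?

Walk through starts and ends in time order (an end at T is processed before a start at T):
Jul 12 11:30 start RM2 → 1
Jul 12 12:00 start RM1 → 2
Jul 12 13:00 end RM2 → 1
Jul 12 15:00 end RM1 → 0
Jul 12 16:15 start RM4 → 1
Jul 12 19:00 start RM3 → 2
Jul 12 20:15 end RM4 → 1
Jul 12 22:15 end RM3 → 0
Jul 13 02:45 start RM5 → 1
Jul 13 03:30 end RM5 → 0
Jul 13 04:15 start RM6 → 1
Jul 13 06:30 end RM6 → 0
Jul 13 08:15 start RM7 → 1
Jul 13 08:15 start RM8 → 2
Jul 13 09:15 end RM7 → 1
Jul 13 11:00 end RM8 → 0
Jul 13 13:00 start RM9 → 1
Jul 13 14:45 end RM9 → 0
Peak is 2, at Jul 12 12:00 (RM1, RM2).

2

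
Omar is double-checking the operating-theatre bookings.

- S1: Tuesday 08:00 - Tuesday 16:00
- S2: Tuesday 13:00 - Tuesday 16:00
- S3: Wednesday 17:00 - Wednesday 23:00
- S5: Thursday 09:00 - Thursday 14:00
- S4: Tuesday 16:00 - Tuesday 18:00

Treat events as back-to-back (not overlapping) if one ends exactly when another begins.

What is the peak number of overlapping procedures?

Walk through starts and ends in time order (an end at T is processed before a start at T):
Tuesday 08:00 start S1 → 1
Tuesday 13:00 start S2 → 2
Tuesday 16:00 end S1 → 1
Tuesday 16:00 end S2 → 0
Tuesday 16:00 start S4 → 1
Tuesday 18:00 end S4 → 0
Wednesday 17:00 start S3 → 1
Wednesday 23:00 end S3 → 0
Thursday 09:00 start S5 → 1
Thursday 14:00 end S5 → 0
Peak is 2, at Tuesday 13:00 (S1, S2).

2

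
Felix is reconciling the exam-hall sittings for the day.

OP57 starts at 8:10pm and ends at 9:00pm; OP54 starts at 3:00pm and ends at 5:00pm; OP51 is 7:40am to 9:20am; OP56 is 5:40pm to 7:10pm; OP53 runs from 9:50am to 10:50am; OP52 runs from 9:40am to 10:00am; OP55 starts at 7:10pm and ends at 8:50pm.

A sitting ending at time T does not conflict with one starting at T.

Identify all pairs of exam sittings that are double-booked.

OP52 & OP53, OP55 & OP57

Sorted by start: OP51, OP52, OP53, OP54, OP56, OP55, OP57.
OP52 starts after OP51 ends, so OP51 has no further overlaps.
OP53 starts before OP52 ends → OP52 and OP53 overlap.
OP54 starts after OP52 ends, so OP52 has no further overlaps.
OP54 starts after OP53 ends, so OP53 has no further overlaps.
OP56 starts after OP54 ends, so OP54 has no further overlaps.
OP55 starts exactly when OP56 ends (back-to-back, no overlap), so OP56 has no further overlaps.
OP57 starts before OP55 ends → OP55 and OP57 overlap.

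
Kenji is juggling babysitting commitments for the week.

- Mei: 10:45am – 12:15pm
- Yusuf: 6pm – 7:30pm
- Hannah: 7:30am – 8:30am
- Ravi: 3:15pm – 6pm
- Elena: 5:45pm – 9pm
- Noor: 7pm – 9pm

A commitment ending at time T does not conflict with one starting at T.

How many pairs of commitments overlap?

4

Sorted by start: Hannah, Mei, Ravi, Elena, Yusuf, Noor.
Mei starts after Hannah ends; Hannah is clear from here.
Ravi starts after Mei ends; Mei is clear from here.
Elena starts before Ravi ends → Ravi and Elena overlap.
Yusuf starts exactly when Ravi ends (back-to-back, no overlap); Ravi is clear from here.
Yusuf starts before Elena ends → Elena and Yusuf overlap.
Noor starts before Elena ends → Elena and Noor overlap.
Noor starts before Yusuf ends → Yusuf and Noor overlap.
Overlapping pairs: Elena & Noor, Elena & Ravi, Elena & Yusuf, Noor & Yusuf — 4 in total.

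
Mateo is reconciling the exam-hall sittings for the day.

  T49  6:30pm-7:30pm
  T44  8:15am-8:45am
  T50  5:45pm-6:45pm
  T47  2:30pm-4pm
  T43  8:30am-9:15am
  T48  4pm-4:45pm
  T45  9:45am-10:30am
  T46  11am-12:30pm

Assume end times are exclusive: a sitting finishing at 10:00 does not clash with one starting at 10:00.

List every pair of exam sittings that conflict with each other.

Sorted by start: T44, T43, T45, T46, T47, T48, T50, T49.
T43 starts before T44 ends → T44 and T43 overlap.
T45 starts after T44 ends — done with T44.
T45 starts after T43 ends — done with T43.
T46 starts after T45 ends — done with T45.
T47 starts after T46 ends — done with T46.
T48 starts exactly when T47 ends (back-to-back, no overlap) — done with T47.
T50 starts after T48 ends — done with T48.
T49 starts before T50 ends → T50 and T49 overlap.

T43 & T44, T49 & T50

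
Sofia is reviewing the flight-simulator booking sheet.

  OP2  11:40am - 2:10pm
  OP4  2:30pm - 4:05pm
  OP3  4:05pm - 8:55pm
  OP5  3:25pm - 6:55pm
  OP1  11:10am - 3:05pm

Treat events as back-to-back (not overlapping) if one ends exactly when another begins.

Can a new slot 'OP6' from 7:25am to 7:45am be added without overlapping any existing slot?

OP1: starts 11:10am at or after OP6 ends 7:45am → clear.
OP2: starts 11:40am at or after OP6 ends 7:45am → clear.
OP4: starts 2:30pm at or after OP6 ends 7:45am → clear.
OP5: starts 3:25pm at or after OP6 ends 7:45am → clear.
OP3: starts 4:05pm at or after OP6 ends 7:45am → clear.

Yes — the slot is free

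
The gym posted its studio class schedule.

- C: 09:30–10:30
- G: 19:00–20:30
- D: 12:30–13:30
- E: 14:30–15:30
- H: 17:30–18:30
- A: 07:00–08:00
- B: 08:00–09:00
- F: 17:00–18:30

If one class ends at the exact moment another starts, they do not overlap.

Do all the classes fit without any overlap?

No

Two intervals overlap when each starts before the other ends.
Sorted by start: A, B, C, D, E, F, H, G.
B starts exactly when A ends (back-to-back, no overlap); A is clear from here.
C starts after B ends; B is clear from here.
D starts after C ends; C is clear from here.
E starts after D ends; D is clear from here.
F starts after E ends; E is clear from here.
H starts before F ends → F and H overlap.
That's a conflict, so the schedule is not conflict-free.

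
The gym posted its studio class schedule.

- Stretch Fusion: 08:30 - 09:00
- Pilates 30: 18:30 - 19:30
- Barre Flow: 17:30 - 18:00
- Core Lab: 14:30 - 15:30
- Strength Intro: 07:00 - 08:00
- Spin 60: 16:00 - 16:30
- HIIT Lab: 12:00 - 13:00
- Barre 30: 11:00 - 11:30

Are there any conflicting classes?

Sorted by start: Strength Intro, Stretch Fusion, Barre 30, HIIT Lab, Core Lab, Spin 60, Barre Flow, Pilates 30.
Stretch Fusion starts after Strength Intro ends, so Strength Intro has no further overlaps.
Barre 30 starts after Stretch Fusion ends, so Stretch Fusion has no further overlaps.
HIIT Lab starts after Barre 30 ends, so Barre 30 has no further overlaps.
Core Lab starts after HIIT Lab ends, so HIIT Lab has no further overlaps.
Spin 60 starts after Core Lab ends, so Core Lab has no further overlaps.
Barre Flow starts after Spin 60 ends, so Spin 60 has no further overlaps.
Pilates 30 starts after Barre Flow ends.
Every pair is clear; the schedule has no overlaps.

No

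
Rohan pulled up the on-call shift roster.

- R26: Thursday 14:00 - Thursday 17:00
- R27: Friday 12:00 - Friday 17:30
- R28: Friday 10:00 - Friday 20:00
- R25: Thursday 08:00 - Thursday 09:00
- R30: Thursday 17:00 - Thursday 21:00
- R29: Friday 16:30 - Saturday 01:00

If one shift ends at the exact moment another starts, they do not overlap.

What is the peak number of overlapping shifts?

Sweep the timeline, counting +1 at each start and −1 at each end (ends before starts at a tie):
Thursday 08:00 start R25 → 1
Thursday 09:00 end R25 → 0
Thursday 14:00 start R26 → 1
Thursday 17:00 end R26 → 0
Thursday 17:00 start R30 → 1
Thursday 21:00 end R30 → 0
Friday 10:00 start R28 → 1
Friday 12:00 start R27 → 2
Friday 16:30 start R29 → 3
Friday 17:30 end R27 → 2
Friday 20:00 end R28 → 1
Saturday 01:00 end R29 → 0
Peak is 3, at Friday 16:30 (R27, R28, R29).

3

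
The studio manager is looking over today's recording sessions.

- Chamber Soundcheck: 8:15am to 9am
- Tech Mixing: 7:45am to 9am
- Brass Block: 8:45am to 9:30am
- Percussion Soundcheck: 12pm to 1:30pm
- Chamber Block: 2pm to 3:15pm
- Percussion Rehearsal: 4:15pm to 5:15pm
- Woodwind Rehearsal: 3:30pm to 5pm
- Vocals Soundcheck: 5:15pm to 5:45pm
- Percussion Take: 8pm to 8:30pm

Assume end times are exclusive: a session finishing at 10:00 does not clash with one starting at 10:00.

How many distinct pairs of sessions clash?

4

Sorted by start: Tech Mixing, Chamber Soundcheck, Brass Block, Percussion Soundcheck, Chamber Block, Woodwind Rehearsal, Percussion Rehearsal, Vocals Soundcheck, Percussion Take.
Chamber Soundcheck starts before Tech Mixing ends → Tech Mixing and Chamber Soundcheck overlap.
Brass Block starts before Tech Mixing ends → Tech Mixing and Brass Block overlap.
Percussion Soundcheck starts after Tech Mixing ends, so nothing later overlaps Tech Mixing either.
Brass Block starts before Chamber Soundcheck ends → Chamber Soundcheck and Brass Block overlap.
Percussion Soundcheck starts after Chamber Soundcheck ends, so nothing later overlaps Chamber Soundcheck either.
Percussion Soundcheck starts after Brass Block ends, so nothing later overlaps Brass Block either.
Chamber Block starts after Percussion Soundcheck ends, so nothing later overlaps Percussion Soundcheck either.
Woodwind Rehearsal starts after Chamber Block ends, so nothing later overlaps Chamber Block either.
Percussion Rehearsal starts before Woodwind Rehearsal ends → Woodwind Rehearsal and Percussion Rehearsal overlap.
Vocals Soundcheck starts after Woodwind Rehearsal ends, so nothing later overlaps Woodwind Rehearsal either.
Vocals Soundcheck starts exactly when Percussion Rehearsal ends (back-to-back, no overlap), so nothing later overlaps Percussion Rehearsal either.
Percussion Take starts after Vocals Soundcheck ends.
Overlapping pairs: Brass Block & Chamber Soundcheck, Brass Block & Tech Mixing, Chamber Soundcheck & Tech Mixing, Percussion Rehearsal & Woodwind Rehearsal — 4 in total.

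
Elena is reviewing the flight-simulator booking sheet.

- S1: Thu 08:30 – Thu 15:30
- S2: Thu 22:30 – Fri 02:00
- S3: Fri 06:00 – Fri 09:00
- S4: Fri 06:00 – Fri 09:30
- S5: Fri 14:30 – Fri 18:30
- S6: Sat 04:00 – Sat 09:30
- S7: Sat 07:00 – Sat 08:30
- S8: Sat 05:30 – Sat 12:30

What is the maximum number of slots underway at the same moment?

Sweep the timeline, counting +1 at each start and −1 at each end (ends before starts at a tie):
Thu 08:30 start S1 → 1
Thu 15:30 end S1 → 0
Thu 22:30 start S2 → 1
Fri 02:00 end S2 → 0
Fri 06:00 start S3 → 1
Fri 06:00 start S4 → 2
Fri 09:00 end S3 → 1
Fri 09:30 end S4 → 0
Fri 14:30 start S5 → 1
Fri 18:30 end S5 → 0
Sat 04:00 start S6 → 1
Sat 05:30 start S8 → 2
Sat 07:00 start S7 → 3
Sat 08:30 end S7 → 2
Sat 09:30 end S6 → 1
Sat 12:30 end S8 → 0
Peak is 3, at Sat 07:00 (S6, S7, S8).

3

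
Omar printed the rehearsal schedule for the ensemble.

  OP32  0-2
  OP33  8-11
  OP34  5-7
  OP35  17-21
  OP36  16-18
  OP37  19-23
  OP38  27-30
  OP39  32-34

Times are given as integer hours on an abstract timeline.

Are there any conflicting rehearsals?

Yes

Sorted by start: OP32, OP34, OP33, OP36, OP35, OP37, OP38, OP39.
OP34 starts after OP32 ends — done with OP32.
OP33 starts after OP34 ends — done with OP34.
OP36 starts after OP33 ends — done with OP33.
OP35 starts before OP36 ends → OP36 and OP35 overlap.
That's a conflict, so the schedule is not conflict-free.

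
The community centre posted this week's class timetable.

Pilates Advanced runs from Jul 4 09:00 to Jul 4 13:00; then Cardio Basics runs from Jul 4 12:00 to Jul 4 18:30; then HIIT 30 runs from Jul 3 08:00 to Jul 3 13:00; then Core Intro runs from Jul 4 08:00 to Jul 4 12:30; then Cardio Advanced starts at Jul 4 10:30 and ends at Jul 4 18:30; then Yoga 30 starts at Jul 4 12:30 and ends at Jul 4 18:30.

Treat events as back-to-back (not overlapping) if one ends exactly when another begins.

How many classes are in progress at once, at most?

4

Sweep the timeline, counting +1 at each start and −1 at each end (ends before starts at a tie):
Jul 3 08:00 start HIIT 30 → 1
Jul 3 13:00 end HIIT 30 → 0
Jul 4 08:00 start Core Intro → 1
Jul 4 09:00 start Pilates Advanced → 2
Jul 4 10:30 start Cardio Advanced → 3
Jul 4 12:00 start Cardio Basics → 4
Jul 4 12:30 end Core Intro → 3
Jul 4 12:30 start Yoga 30 → 4
Jul 4 13:00 end Pilates Advanced → 3
Jul 4 18:30 end Cardio Advanced → 2
Jul 4 18:30 end Cardio Basics → 1
Jul 4 18:30 end Yoga 30 → 0
Peak is 4, at Jul 4 12:00 (Cardio Advanced, Cardio Basics, Core Intro, Pilates Advanced).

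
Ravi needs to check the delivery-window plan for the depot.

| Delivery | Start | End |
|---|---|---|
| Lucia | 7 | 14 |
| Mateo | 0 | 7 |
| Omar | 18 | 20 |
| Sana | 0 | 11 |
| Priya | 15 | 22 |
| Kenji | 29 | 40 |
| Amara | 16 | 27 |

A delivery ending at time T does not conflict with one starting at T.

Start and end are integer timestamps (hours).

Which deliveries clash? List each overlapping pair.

Sorted by start: Mateo, Sana, Lucia, Priya, Amara, Omar, Kenji.
Sana starts before Mateo ends → Mateo and Sana overlap.
Lucia starts exactly when Mateo ends (back-to-back, no overlap) — done with Mateo.
Lucia starts before Sana ends → Sana and Lucia overlap.
Priya starts after Sana ends — done with Sana.
Priya starts after Lucia ends — done with Lucia.
Amara starts before Priya ends → Priya and Amara overlap.
Omar starts before Priya ends → Priya and Omar overlap.
Kenji starts after Priya ends.
Omar starts before Amara ends → Amara and Omar overlap.
Kenji starts after Amara ends.
Kenji starts after Omar ends.

Amara & Omar, Amara & Priya, Lucia & Sana, Mateo & Sana, Omar & Priya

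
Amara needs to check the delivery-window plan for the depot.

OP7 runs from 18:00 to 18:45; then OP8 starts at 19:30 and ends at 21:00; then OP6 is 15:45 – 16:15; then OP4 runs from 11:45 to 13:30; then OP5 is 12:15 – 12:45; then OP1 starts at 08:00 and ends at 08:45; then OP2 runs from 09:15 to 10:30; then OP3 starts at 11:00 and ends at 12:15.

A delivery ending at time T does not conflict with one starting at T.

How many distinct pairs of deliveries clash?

Check each pair: they overlap iff neither finishes before the other starts.
Sorted by start: OP1, OP2, OP3, OP4, OP5, OP6, OP7, OP8.
OP2 starts after OP1 ends; OP1 is clear from here.
OP3 starts after OP2 ends; OP2 is clear from here.
OP4 starts before OP3 ends → OP3 and OP4 overlap.
OP5 starts exactly when OP3 ends (back-to-back, no overlap); OP3 is clear from here.
OP5 starts before OP4 ends → OP4 and OP5 overlap.
OP6 starts after OP4 ends; OP4 is clear from here.
OP6 starts after OP5 ends; OP5 is clear from here.
OP7 starts after OP6 ends; OP6 is clear from here.
OP8 starts after OP7 ends.
Overlapping pairs: OP3 & OP4, OP4 & OP5 — 2 in total.

2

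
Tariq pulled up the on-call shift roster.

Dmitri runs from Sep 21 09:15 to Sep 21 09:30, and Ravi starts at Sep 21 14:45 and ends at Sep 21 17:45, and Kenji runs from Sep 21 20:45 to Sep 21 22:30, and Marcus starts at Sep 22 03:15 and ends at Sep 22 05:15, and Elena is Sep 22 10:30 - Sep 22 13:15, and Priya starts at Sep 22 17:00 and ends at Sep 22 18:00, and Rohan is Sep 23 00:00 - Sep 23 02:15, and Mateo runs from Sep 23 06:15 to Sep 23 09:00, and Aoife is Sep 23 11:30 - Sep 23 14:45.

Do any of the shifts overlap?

No

Two intervals overlap when each starts before the other ends.
Sorted by start: Dmitri, Ravi, Kenji, Marcus, Elena, Priya, Rohan, Mateo, Aoife.
Ravi starts after Dmitri ends; Dmitri is clear from here.
Kenji starts after Ravi ends; Ravi is clear from here.
Marcus starts after Kenji ends; Kenji is clear from here.
Elena starts after Marcus ends; Marcus is clear from here.
Priya starts after Elena ends; Elena is clear from here.
Rohan starts after Priya ends; Priya is clear from here.
Mateo starts after Rohan ends; Rohan is clear from here.
Aoife starts after Mateo ends.
Every pair is clear; the schedule has no overlaps.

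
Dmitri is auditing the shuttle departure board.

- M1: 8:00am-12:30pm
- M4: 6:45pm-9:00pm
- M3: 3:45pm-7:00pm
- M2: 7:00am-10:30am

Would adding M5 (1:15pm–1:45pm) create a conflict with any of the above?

M2: ends 10:30am at or before M5 starts 1:15pm → clear.
M1: ends 12:30pm at or before M5 starts 1:15pm → clear.
M3: starts 3:45pm at or after M5 ends 1:45pm → clear.
M4: starts 6:45pm at or after M5 ends 1:45pm → clear.

No — it doesn't clash with anything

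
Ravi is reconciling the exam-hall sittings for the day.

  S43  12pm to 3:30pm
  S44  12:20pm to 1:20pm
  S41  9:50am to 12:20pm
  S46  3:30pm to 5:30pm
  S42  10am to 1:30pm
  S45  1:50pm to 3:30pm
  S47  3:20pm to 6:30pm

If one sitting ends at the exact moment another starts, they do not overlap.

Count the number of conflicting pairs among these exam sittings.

9

Two intervals overlap when each starts before the other ends.
Sorted by start: S41, S42, S43, S44, S45, S47, S46.
S42 starts before S41 ends → S41 and S42 overlap.
S43 starts before S41 ends → S41 and S43 overlap.
S44 starts exactly when S41 ends (back-to-back, no overlap), so nothing later overlaps S41 either.
S43 starts before S42 ends → S42 and S43 overlap.
S44 starts before S42 ends → S42 and S44 overlap.
S45 starts after S42 ends, so nothing later overlaps S42 either.
S44 starts before S43 ends → S43 and S44 overlap.
S45 starts before S43 ends → S43 and S45 overlap.
S47 starts before S43 ends → S43 and S47 overlap.
S46 starts exactly when S43 ends (back-to-back, no overlap).
S45 starts after S44 ends, so nothing later overlaps S44 either.
S47 starts before S45 ends → S45 and S47 overlap.
S46 starts exactly when S45 ends (back-to-back, no overlap).
S46 starts before S47 ends → S47 and S46 overlap.
Overlapping pairs: S41 & S42, S41 & S43, S42 & S43, S42 & S44, S43 & S44, S43 & S45, S43 & S47, S45 & S47, S46 & S47 — 9 in total.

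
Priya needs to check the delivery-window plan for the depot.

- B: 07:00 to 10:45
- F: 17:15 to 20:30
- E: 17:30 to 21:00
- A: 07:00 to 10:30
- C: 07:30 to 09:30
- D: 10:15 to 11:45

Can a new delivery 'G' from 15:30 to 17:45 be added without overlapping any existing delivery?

A: ends 10:30 at or before G starts 15:30 → clear.
B: ends 10:45 at or before G starts 15:30 → clear.
C: ends 09:30 at or before G starts 15:30 → clear.
D: ends 11:45 at or before G starts 15:30 → clear.
F: starts 17:15 before G ends 17:45, and ends 20:30 after G starts 15:30 → overlap.
E: starts 17:30 before G ends 17:45, and ends 21:00 after G starts 15:30 → overlap.
G overlaps E, F.

No — it overlaps E, F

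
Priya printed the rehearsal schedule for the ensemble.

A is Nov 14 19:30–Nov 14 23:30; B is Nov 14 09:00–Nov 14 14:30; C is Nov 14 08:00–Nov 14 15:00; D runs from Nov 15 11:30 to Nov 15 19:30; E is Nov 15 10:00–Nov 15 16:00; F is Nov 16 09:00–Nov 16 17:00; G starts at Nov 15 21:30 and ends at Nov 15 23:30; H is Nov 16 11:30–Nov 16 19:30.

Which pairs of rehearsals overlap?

B & C, D & E, F & H

Sorted by start: C, B, A, E, D, G, F, H.
B starts before C ends → C and B overlap.
A starts after C ends, so nothing later overlaps C either.
A starts after B ends, so nothing later overlaps B either.
E starts after A ends, so nothing later overlaps A either.
D starts before E ends → E and D overlap.
G starts after E ends, so nothing later overlaps E either.
G starts after D ends, so nothing later overlaps D either.
F starts after G ends, so nothing later overlaps G either.
H starts before F ends → F and H overlap.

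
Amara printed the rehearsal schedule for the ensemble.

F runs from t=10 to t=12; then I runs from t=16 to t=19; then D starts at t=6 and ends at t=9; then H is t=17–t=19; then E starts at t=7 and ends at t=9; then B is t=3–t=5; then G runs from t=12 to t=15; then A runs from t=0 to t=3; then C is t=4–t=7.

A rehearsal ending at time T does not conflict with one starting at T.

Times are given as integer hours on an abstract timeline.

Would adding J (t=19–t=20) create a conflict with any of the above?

No — it doesn't clash with anything

A: ends t=3 at or before J starts t=19 → clear.
B: ends t=5 at or before J starts t=19 → clear.
C: ends t=7 at or before J starts t=19 → clear.
D: ends t=9 at or before J starts t=19 → clear.
E: ends t=9 at or before J starts t=19 → clear.
F: ends t=12 at or before J starts t=19 → clear.
G: ends t=15 at or before J starts t=19 → clear.
I: ends t=19 at or before J starts t=19 → clear.
H: ends t=19 at or before J starts t=19 → clear.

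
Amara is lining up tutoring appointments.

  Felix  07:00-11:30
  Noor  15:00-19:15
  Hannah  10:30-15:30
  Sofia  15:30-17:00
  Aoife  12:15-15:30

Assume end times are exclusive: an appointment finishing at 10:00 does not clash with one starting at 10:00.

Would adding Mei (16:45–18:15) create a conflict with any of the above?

Yes — it overlaps Noor, Sofia

Felix: ends 11:30 at or before Mei starts 16:45 → clear.
Hannah: ends 15:30 at or before Mei starts 16:45 → clear.
Aoife: ends 15:30 at or before Mei starts 16:45 → clear.
Noor: starts 15:00 before Mei ends 18:15, and ends 19:15 after Mei starts 16:45 → overlap.
Sofia: starts 15:30 before Mei ends 18:15, and ends 17:00 after Mei starts 16:45 → overlap.
Mei overlaps Sofia, Noor.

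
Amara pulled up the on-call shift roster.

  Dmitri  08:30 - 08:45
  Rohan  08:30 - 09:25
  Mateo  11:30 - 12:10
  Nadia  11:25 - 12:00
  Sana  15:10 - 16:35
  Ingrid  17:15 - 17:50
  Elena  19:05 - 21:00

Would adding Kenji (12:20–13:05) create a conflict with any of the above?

No — it doesn't clash with anything

Dmitri: ends 08:45 at or before Kenji starts 12:20 → clear.
Rohan: ends 09:25 at or before Kenji starts 12:20 → clear.
Nadia: ends 12:00 at or before Kenji starts 12:20 → clear.
Mateo: ends 12:10 at or before Kenji starts 12:20 → clear.
Sana: starts 15:10 at or after Kenji ends 13:05 → clear.
Ingrid: starts 17:15 at or after Kenji ends 13:05 → clear.
Elena: starts 19:05 at or after Kenji ends 13:05 → clear.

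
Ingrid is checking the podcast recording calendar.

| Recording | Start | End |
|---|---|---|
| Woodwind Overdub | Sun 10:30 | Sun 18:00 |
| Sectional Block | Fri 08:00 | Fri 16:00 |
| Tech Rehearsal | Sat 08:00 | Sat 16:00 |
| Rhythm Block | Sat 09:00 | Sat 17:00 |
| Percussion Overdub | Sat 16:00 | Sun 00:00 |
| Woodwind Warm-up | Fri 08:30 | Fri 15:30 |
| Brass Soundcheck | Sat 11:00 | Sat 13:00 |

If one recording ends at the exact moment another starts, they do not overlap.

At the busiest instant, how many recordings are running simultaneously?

Sweep the timeline, counting +1 at each start and −1 at each end (ends before starts at a tie):
Fri 08:00 start Sectional Block → 1
Fri 08:30 start Woodwind Warm-up → 2
Fri 15:30 end Woodwind Warm-up → 1
Fri 16:00 end Sectional Block → 0
Sat 08:00 start Tech Rehearsal → 1
Sat 09:00 start Rhythm Block → 2
Sat 11:00 start Brass Soundcheck → 3
Sat 13:00 end Brass Soundcheck → 2
Sat 16:00 end Tech Rehearsal → 1
Sat 16:00 start Percussion Overdub → 2
Sat 17:00 end Rhythm Block → 1
Sun 00:00 end Percussion Overdub → 0
Sun 10:30 start Woodwind Overdub → 1
Sun 18:00 end Woodwind Overdub → 0
Peak is 3, at Sat 11:00 (Brass Soundcheck, Rhythm Block, Tech Rehearsal).

3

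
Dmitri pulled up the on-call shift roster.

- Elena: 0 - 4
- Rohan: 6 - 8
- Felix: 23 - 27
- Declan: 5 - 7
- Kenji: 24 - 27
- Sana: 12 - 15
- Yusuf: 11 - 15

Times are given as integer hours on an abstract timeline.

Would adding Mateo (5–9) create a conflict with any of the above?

Yes — it overlaps Declan, Rohan

Elena: ends 4 at or before Mateo starts 5 → clear.
Declan: starts 5 before Mateo ends 9, and ends 7 after Mateo starts 5 → overlap.
Rohan: starts 6 before Mateo ends 9, and ends 8 after Mateo starts 5 → overlap.
Yusuf: starts 11 at or after Mateo ends 9 → clear.
Sana: starts 12 at or after Mateo ends 9 → clear.
Felix: starts 23 at or after Mateo ends 9 → clear.
Kenji: starts 24 at or after Mateo ends 9 → clear.
Mateo overlaps Declan, Rohan.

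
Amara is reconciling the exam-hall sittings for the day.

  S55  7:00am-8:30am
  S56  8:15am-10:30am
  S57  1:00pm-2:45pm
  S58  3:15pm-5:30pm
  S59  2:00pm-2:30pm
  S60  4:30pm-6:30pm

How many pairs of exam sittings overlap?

Sorted by start: S55, S56, S57, S59, S58, S60.
S56 starts before S55 ends → S55 and S56 overlap.
S57 starts after S55 ends; S55 is clear from here.
S57 starts after S56 ends; S56 is clear from here.
S59 starts before S57 ends → S57 and S59 overlap.
S58 starts after S57 ends; S57 is clear from here.
S58 starts after S59 ends; S59 is clear from here.
S60 starts before S58 ends → S58 and S60 overlap.
Overlapping pairs: S55 & S56, S57 & S59, S58 & S60 — 3 in total.

3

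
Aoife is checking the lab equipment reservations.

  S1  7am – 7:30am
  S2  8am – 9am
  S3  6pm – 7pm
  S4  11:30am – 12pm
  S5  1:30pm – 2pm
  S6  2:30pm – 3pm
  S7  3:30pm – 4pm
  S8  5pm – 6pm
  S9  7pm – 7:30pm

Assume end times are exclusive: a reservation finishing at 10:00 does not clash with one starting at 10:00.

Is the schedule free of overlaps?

Yes

Check each pair: they overlap iff neither finishes before the other starts.
Sorted by start: S1, S2, S4, S5, S6, S7, S8, S3, S9.
S2 starts after S1 ends, so S1 has no further overlaps.
S4 starts after S2 ends, so S2 has no further overlaps.
S5 starts after S4 ends, so S4 has no further overlaps.
S6 starts after S5 ends, so S5 has no further overlaps.
S7 starts after S6 ends, so S6 has no further overlaps.
S8 starts after S7 ends, so S7 has no further overlaps.
S3 starts exactly when S8 ends (back-to-back, no overlap), so S8 has no further overlaps.
S9 starts exactly when S3 ends (back-to-back, no overlap).
Every pair is clear; the schedule has no overlaps.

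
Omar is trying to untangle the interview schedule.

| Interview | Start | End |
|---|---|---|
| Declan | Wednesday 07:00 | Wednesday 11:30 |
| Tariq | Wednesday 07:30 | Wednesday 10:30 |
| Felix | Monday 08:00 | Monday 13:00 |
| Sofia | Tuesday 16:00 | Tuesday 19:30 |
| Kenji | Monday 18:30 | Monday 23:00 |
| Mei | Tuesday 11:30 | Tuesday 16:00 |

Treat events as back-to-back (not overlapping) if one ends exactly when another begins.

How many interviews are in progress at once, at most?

2

Sort all start/end points and keep a running count:
Monday 08:00 start Felix → 1
Monday 13:00 end Felix → 0
Monday 18:30 start Kenji → 1
Monday 23:00 end Kenji → 0
Tuesday 11:30 start Mei → 1
Tuesday 16:00 end Mei → 0
Tuesday 16:00 start Sofia → 1
Tuesday 19:30 end Sofia → 0
Wednesday 07:00 start Declan → 1
Wednesday 07:30 start Tariq → 2
Wednesday 10:30 end Tariq → 1
Wednesday 11:30 end Declan → 0
Peak is 2, at Wednesday 07:30 (Declan, Tariq).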